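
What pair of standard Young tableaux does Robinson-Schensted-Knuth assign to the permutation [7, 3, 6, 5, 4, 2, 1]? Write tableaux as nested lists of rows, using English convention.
P = [[1, 4], [2], [3], [5], [6], [7]], Q = [[1, 3], [2], [4], [5], [6], [7]]

Insert each entry of the permutation into P by Schensted row insertion, recording in Q the position of each new cell.

Insert 7: appended to row 1. P = [[7]].
Insert 3: 3 bumps 7 from row 1; 7 starts row 2. P = [[3], [7]].
Insert 6: appended to row 1. P = [[3, 6], [7]].
Insert 5: 5 bumps 6 from row 1; 6 bumps 7 from row 2; 7 starts row 3. P = [[3, 5], [6], [7]].
Insert 4: 4 bumps 5 from row 1; 5 bumps 6 from row 2; 6 bumps 7 from row 3; 7 starts row 4. P = [[3, 4], [5], [6], [7]].
Insert 2: 2 bumps 3 from row 1; 3 bumps 5 from row 2; 5 bumps 6 from row 3; 6 bumps 7 from row 4; 7 starts row 5. P = [[2, 4], [3], [5], [6], [7]].
Insert 1: 1 bumps 2 from row 1; 2 bumps 3 from row 2; 3 bumps 5 from row 3; 5 bumps 6 from row 4; 6 bumps 7 from row 5; 7 starts row 6. P = [[1, 4], [2], [3], [5], [6], [7]].

So P = [[1, 4], [2], [3], [5], [6], [7]], Q = [[1, 3], [2], [4], [5], [6], [7]].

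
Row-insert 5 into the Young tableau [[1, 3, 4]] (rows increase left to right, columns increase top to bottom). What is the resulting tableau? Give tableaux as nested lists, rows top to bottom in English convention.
5 is larger than every entry of row 1, so it is appended to row 1. The new tableau is [[1, 3, 4, 5]].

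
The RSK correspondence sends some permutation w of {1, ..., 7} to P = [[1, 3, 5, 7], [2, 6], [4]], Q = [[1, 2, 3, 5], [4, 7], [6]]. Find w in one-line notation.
Reverse the RSK construction: for i from n down to 1, find the cell of Q containing i, remove the entry at that cell from P, and reverse-bump it up through P; the value ejected from row 1 is w(i).

Step i=7: Q has 7 at row 2, column 2; remove 6 from row 2 of P and reverse-bump: 6 enters row 1 and ejects 5. So w(7) = 5. P is now [[1, 3, 6, 7], [2], [4]].
Step i=6: Q has 6 at row 3, column 1; remove 4 from row 3 of P and reverse-bump: 4 enters row 2 and ejects 2; 2 enters row 1 and ejects 1. So w(6) = 1. P is now [[2, 3, 6, 7], [4]].
Step i=5: Q has 5 at row 1, column 4; remove that cell from P, ejecting 7. So w(5) = 7. P is now [[2, 3, 6], [4]].
Step i=4: Q has 4 at row 2, column 1; remove 4 from row 2 of P and reverse-bump: 4 enters row 1 and ejects 3. So w(4) = 3. P is now [[2, 4, 6]].
Step i=3: Q has 3 at row 1, column 3; remove that cell from P, ejecting 6. So w(3) = 6. P is now [[2, 4]].
Step i=2: Q has 2 at row 1, column 2; remove that cell from P, ejecting 4. So w(2) = 4. P is now [[2]].
Step i=1: Q has 1 at row 1, column 1; remove that cell from P, ejecting 2. So w(1) = 2. P is now [].

So w = 2 4 6 3 7 1 5.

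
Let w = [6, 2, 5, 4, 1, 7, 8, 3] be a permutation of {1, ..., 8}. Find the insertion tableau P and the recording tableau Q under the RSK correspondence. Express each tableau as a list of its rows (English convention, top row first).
Insert each entry of the permutation into P by Schensted row insertion, recording in Q the position of each new cell.

After inserting 6: P = [[6]].
After inserting 2: P = [[2], [6]].
After inserting 5: P = [[2, 5], [6]].
After inserting 4: P = [[2, 4], [5], [6]].
After inserting 1: P = [[1, 4], [2], [5], [6]].
After inserting 7: P = [[1, 4, 7], [2], [5], [6]].
After inserting 8: P = [[1, 4, 7, 8], [2], [5], [6]].
After inserting 3: P = [[1, 3, 7, 8], [2, 4], [5], [6]].

So P = [[1, 3, 7, 8], [2, 4], [5], [6]], Q = [[1, 3, 6, 7], [2, 8], [4], [5]].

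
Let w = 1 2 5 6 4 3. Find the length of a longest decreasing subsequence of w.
3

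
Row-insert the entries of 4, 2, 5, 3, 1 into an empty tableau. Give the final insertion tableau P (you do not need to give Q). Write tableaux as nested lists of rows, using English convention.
P = [[1, 3], [2, 5], [4]]

Insert 4: appended to row 1. P = [[4]].
Insert 2: 2 bumps 4 from row 1; 4 starts row 2. P = [[2], [4]].
Insert 5: appended to row 1. P = [[2, 5], [4]].
Insert 3: 3 bumps 5 from row 1; 5 appends to row 2. P = [[2, 3], [4, 5]].
Insert 1: 1 bumps 2 from row 1; 2 bumps 4 from row 2; 4 starts row 3. P = [[1, 3], [2, 5], [4]].

So P = [[1, 3], [2, 5], [4]].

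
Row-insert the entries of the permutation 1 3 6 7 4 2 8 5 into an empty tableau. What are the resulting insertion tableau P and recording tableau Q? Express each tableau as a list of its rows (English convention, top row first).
Insert each entry of the permutation into P by Schensted row insertion, recording in Q the position of each new cell.

Insert 1: appended to row 1. P = [[1]].
Insert 3: appended to row 1. P = [[1, 3]].
Insert 6: appended to row 1. P = [[1, 3, 6]].
Insert 7: appended to row 1. P = [[1, 3, 6, 7]].
Insert 4: 4 bumps 6 from row 1; 6 starts row 2. P = [[1, 3, 4, 7], [6]].
Insert 2: 2 bumps 3 from row 1; 3 bumps 6 from row 2; 6 starts row 3. P = [[1, 2, 4, 7], [3], [6]].
Insert 8: appended to row 1. P = [[1, 2, 4, 7, 8], [3], [6]].
Insert 5: 5 bumps 7 from row 1; 7 appends to row 2. P = [[1, 2, 4, 5, 8], [3, 7], [6]].

So P = [[1, 2, 4, 5, 8], [3, 7], [6]], Q = [[1, 2, 3, 4, 7], [5, 8], [6]].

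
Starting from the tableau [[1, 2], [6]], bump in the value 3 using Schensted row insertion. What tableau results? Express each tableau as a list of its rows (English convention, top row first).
[[1, 2, 3], [6]]

3 is larger than every entry of row 1, so it is appended to row 1. The new tableau is [[1, 2, 3], [6]].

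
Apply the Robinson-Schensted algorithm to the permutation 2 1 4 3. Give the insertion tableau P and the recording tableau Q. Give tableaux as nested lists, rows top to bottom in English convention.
P = [[1, 3], [2, 4]], Q = [[1, 3], [2, 4]]

Insert each entry of the permutation into P by Schensted row insertion, recording in Q the position of each new cell.

After inserting 2: P = [[2]].
After inserting 1: P = [[1], [2]].
After inserting 4: P = [[1, 4], [2]].
After inserting 3: P = [[1, 3], [2, 4]].

So P = [[1, 3], [2, 4]], Q = [[1, 3], [2, 4]].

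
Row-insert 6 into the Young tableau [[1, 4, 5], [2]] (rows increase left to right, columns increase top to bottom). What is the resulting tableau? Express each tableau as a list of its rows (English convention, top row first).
6 is larger than every entry of row 1, so it is appended to row 1. The new tableau is [[1, 4, 5, 6], [2]].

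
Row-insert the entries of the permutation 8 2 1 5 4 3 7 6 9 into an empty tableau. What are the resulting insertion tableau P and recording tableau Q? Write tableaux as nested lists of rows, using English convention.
P = [[1, 3, 6, 9], [2, 4, 7], [5], [8]], Q = [[1, 4, 7, 9], [2, 5, 8], [3], [6]]

Insert each entry of the permutation into P by Schensted row insertion, recording in Q the position of each new cell.

Insert 8: appended to row 1. P = [[8]].
Insert 2: 2 bumps 8 from row 1; 8 starts row 2. P = [[2], [8]].
Insert 1: 1 bumps 2 from row 1; 2 bumps 8 from row 2; 8 starts row 3. P = [[1], [2], [8]].
Insert 5: appended to row 1. P = [[1, 5], [2], [8]].
Insert 4: 4 bumps 5 from row 1; 5 appends to row 2. P = [[1, 4], [2, 5], [8]].
Insert 3: 3 bumps 4 from row 1; 4 bumps 5 from row 2; 5 bumps 8 from row 3; 8 starts row 4. P = [[1, 3], [2, 4], [5], [8]].
Insert 7: appended to row 1. P = [[1, 3, 7], [2, 4], [5], [8]].
Insert 6: 6 bumps 7 from row 1; 7 appends to row 2. P = [[1, 3, 6], [2, 4, 7], [5], [8]].
Insert 9: appended to row 1. P = [[1, 3, 6, 9], [2, 4, 7], [5], [8]].

So P = [[1, 3, 6, 9], [2, 4, 7], [5], [8]], Q = [[1, 4, 7, 9], [2, 5, 8], [3], [6]].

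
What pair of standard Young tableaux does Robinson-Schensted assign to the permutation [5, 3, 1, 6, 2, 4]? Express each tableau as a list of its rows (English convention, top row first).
Insert each entry of the permutation into P by Schensted row insertion, recording in Q the position of each new cell.

Insert 5: appended to row 1. P = [[5]], Q = [[1]].
Insert 3: 3 bumps 5 from row 1; 5 starts row 2. P = [[3], [5]], Q = [[1], [2]].
Insert 1: 1 bumps 3 from row 1; 3 bumps 5 from row 2; 5 starts row 3. P = [[1], [3], [5]], Q = [[1], [2], [3]].
Insert 6: appended to row 1. P = [[1, 6], [3], [5]], Q = [[1, 4], [2], [3]].
Insert 2: 2 bumps 6 from row 1; 6 appends to row 2. P = [[1, 2], [3, 6], [5]], Q = [[1, 4], [2, 5], [3]].
Insert 4: appended to row 1. P = [[1, 2, 4], [3, 6], [5]], Q = [[1, 4, 6], [2, 5], [3]].

So P = [[1, 2, 4], [3, 6], [5]], Q = [[1, 4, 6], [2, 5], [3]].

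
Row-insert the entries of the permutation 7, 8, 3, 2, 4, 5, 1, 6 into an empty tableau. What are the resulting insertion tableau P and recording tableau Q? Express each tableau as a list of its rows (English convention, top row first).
Insert each entry of the permutation into P by Schensted row insertion, recording in Q the position of each new cell.

Insert 7: appended to row 1. P = [[7]].
Insert 8: appended to row 1. P = [[7, 8]].
Insert 3: 3 bumps 7 from row 1; 7 starts row 2. P = [[3, 8], [7]].
Insert 2: 2 bumps 3 from row 1; 3 bumps 7 from row 2; 7 starts row 3. P = [[2, 8], [3], [7]].
Insert 4: 4 bumps 8 from row 1; 8 appends to row 2. P = [[2, 4], [3, 8], [7]].
Insert 5: appended to row 1. P = [[2, 4, 5], [3, 8], [7]].
Insert 1: 1 bumps 2 from row 1; 2 bumps 3 from row 2; 3 bumps 7 from row 3; 7 starts row 4. P = [[1, 4, 5], [2, 8], [3], [7]].
Insert 6: appended to row 1. P = [[1, 4, 5, 6], [2, 8], [3], [7]].

So P = [[1, 4, 5, 6], [2, 8], [3], [7]], Q = [[1, 2, 6, 8], [3, 5], [4], [7]].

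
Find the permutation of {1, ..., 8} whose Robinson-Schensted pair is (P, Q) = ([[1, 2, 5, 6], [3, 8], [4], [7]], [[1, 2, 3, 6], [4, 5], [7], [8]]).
Reverse the RSK construction: for i from n down to 1, find the cell of Q containing i, remove the entry at that cell from P, and reverse-bump it up through P; the value ejected from row 1 is w(i).

Step i=8: Q has 8 at row 4, column 1; remove 7 from row 4 of P and reverse-bump: 7 enters row 3 and ejects 4; 4 enters row 2 and ejects 3; 3 enters row 1 and ejects 2. So w(8) = 2. P is now [[1, 3, 5, 6], [4, 8], [7]].
Step i=7: Q has 7 at row 3, column 1; remove 7 from row 3 of P and reverse-bump: 7 enters row 2 and ejects 4; 4 enters row 1 and ejects 3. So w(7) = 3. P is now [[1, 4, 5, 6], [7, 8]].
Step i=6: Q has 6 at row 1, column 4; remove that cell from P, ejecting 6. So w(6) = 6. P is now [[1, 4, 5], [7, 8]].
Step i=5: Q has 5 at row 2, column 2; remove 8 from row 2 of P and reverse-bump: 8 enters row 1 and ejects 5. So w(5) = 5. P is now [[1, 4, 8], [7]].
Step i=4: Q has 4 at row 2, column 1; remove 7 from row 2 of P and reverse-bump: 7 enters row 1 and ejects 4. So w(4) = 4. P is now [[1, 7, 8]].
Step i=3: Q has 3 at row 1, column 3; remove that cell from P, ejecting 8. So w(3) = 8. P is now [[1, 7]].
Step i=2: Q has 2 at row 1, column 2; remove that cell from P, ejecting 7. So w(2) = 7. P is now [[1]].
Step i=1: Q has 1 at row 1, column 1; remove that cell from P, ejecting 1. So w(1) = 1. P is now [].

So w = 1 7 8 4 5 6 3 2.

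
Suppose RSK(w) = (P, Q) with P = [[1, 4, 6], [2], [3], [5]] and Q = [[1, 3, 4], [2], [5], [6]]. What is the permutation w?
5 3 4 6 2 1

Reverse the RSK construction: for i from n down to 1, find the cell of Q containing i, remove the entry at that cell from P, and reverse-bump it up through P; the value ejected from row 1 is w(i).

Step i=6: Q has 6 at row 4, column 1; remove 5 from row 4 of P and reverse-bump: 5 enters row 3 and ejects 3; 3 enters row 2 and ejects 2; 2 enters row 1 and ejects 1. So w(6) = 1. P is now [[2, 4, 6], [3], [5]].
Step i=5: Q has 5 at row 3, column 1; remove 5 from row 3 of P and reverse-bump: 5 enters row 2 and ejects 3; 3 enters row 1 and ejects 2. So w(5) = 2. P is now [[3, 4, 6], [5]].
Step i=4: Q has 4 at row 1, column 3; remove that cell from P, ejecting 6. So w(4) = 6. P is now [[3, 4], [5]].
Step i=3: Q has 3 at row 1, column 2; remove that cell from P, ejecting 4. So w(3) = 4. P is now [[3], [5]].
Step i=2: Q has 2 at row 2, column 1; remove 5 from row 2 of P and reverse-bump: 5 enters row 1 and ejects 3. So w(2) = 3. P is now [[5]].
Step i=1: Q has 1 at row 1, column 1; remove that cell from P, ejecting 5. So w(1) = 5. P is now [].

So w = 5 3 4 6 2 1.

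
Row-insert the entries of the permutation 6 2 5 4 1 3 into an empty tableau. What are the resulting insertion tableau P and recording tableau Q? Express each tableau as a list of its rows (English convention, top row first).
Insert each entry of the permutation into P by Schensted row insertion, recording in Q the position of each new cell.

Insert 6: appended to row 1. P = [[6]].
Insert 2: 2 bumps 6 from row 1; 6 starts row 2. P = [[2], [6]].
Insert 5: appended to row 1. P = [[2, 5], [6]].
Insert 4: 4 bumps 5 from row 1; 5 bumps 6 from row 2; 6 starts row 3. P = [[2, 4], [5], [6]].
Insert 1: 1 bumps 2 from row 1; 2 bumps 5 from row 2; 5 bumps 6 from row 3; 6 starts row 4. P = [[1, 4], [2], [5], [6]].
Insert 3: 3 bumps 4 from row 1; 4 appends to row 2. P = [[1, 3], [2, 4], [5], [6]].

So P = [[1, 3], [2, 4], [5], [6]], Q = [[1, 3], [2, 6], [4], [5]].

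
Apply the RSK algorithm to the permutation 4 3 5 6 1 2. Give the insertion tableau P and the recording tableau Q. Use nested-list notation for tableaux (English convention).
Insert each entry of the permutation into P by Schensted row insertion, recording in Q the position of each new cell.

Insert 4: appended to row 1. P = [[4]], Q = [[1]].
Insert 3: 3 bumps 4 from row 1; 4 starts row 2. P = [[3], [4]], Q = [[1], [2]].
Insert 5: appended to row 1. P = [[3, 5], [4]], Q = [[1, 3], [2]].
Insert 6: appended to row 1. P = [[3, 5, 6], [4]], Q = [[1, 3, 4], [2]].
Insert 1: 1 bumps 3 from row 1; 3 bumps 4 from row 2; 4 starts row 3. P = [[1, 5, 6], [3], [4]], Q = [[1, 3, 4], [2], [5]].
Insert 2: 2 bumps 5 from row 1; 5 appends to row 2. P = [[1, 2, 6], [3, 5], [4]], Q = [[1, 3, 4], [2, 6], [5]].

So P = [[1, 2, 6], [3, 5], [4]], Q = [[1, 3, 4], [2, 6], [5]].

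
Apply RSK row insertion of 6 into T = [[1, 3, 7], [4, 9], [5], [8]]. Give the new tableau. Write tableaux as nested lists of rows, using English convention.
In row 1, 6 replaces 7 (the leftmost entry greater than 6); 7 is bumped to row 2. In row 2, 7 replaces 9 (the leftmost entry greater than 7); 9 is bumped to row 3. 9 is appended to row 3. The new tableau is [[1, 3, 6], [4, 7], [5, 9], [8]].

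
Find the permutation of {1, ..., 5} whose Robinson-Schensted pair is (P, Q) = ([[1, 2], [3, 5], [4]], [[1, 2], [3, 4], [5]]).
Reverse the RSK construction: for i from n down to 1, find the cell of Q containing i, remove the entry at that cell from P, and reverse-bump it up through P; the value ejected from row 1 is w(i).

Step i=5: Q has 5 at row 3, column 1; remove 4 from row 3 of P and reverse-bump: 4 enters row 2 and ejects 3; 3 enters row 1 and ejects 2. So w(5) = 2. P is now [[1, 3], [4, 5]].
Step i=4: Q has 4 at row 2, column 2; remove 5 from row 2 of P and reverse-bump: 5 enters row 1 and ejects 3. So w(4) = 3. P is now [[1, 5], [4]].
Step i=3: Q has 3 at row 2, column 1; remove 4 from row 2 of P and reverse-bump: 4 enters row 1 and ejects 1. So w(3) = 1. P is now [[4, 5]].
Step i=2: Q has 2 at row 1, column 2; remove that cell from P, ejecting 5. So w(2) = 5. P is now [[4]].
Step i=1: Q has 1 at row 1, column 1; remove that cell from P, ejecting 4. So w(1) = 4. P is now [].

So w = 4 5 1 3 2.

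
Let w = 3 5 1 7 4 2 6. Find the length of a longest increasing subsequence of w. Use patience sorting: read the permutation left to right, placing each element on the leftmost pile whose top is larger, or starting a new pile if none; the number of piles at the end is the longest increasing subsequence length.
3

3: new pile. tops = [3]
5: new pile. tops = [3, 5]
1: onto pile 1 (replacing 3). tops = [1, 5]
7: new pile. tops = [1, 5, 7]
4: onto pile 2 (replacing 5). tops = [1, 4, 7]
2: onto pile 2 (replacing 4). tops = [1, 2, 7]
6: onto pile 3 (replacing 7). tops = [1, 2, 6]

3 piles, so the longest increasing subsequence has length 3.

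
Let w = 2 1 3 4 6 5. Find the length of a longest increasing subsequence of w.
4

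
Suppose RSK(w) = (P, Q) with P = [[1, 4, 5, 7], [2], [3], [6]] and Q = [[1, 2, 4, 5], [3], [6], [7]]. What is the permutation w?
Reverse the RSK construction: for i from n down to 1, find the cell of Q containing i, remove the entry at that cell from P, and reverse-bump it up through P; the value ejected from row 1 is w(i).

Step i=7: Q has 7 at row 4, column 1; remove 6 from row 4 of P and reverse-bump: 6 enters row 3 and ejects 3; 3 enters row 2 and ejects 2; 2 enters row 1 and ejects 1. So w(7) = 1. P is now [[2, 4, 5, 7], [3], [6]].
Step i=6: Q has 6 at row 3, column 1; remove 6 from row 3 of P and reverse-bump: 6 enters row 2 and ejects 3; 3 enters row 1 and ejects 2. So w(6) = 2. P is now [[3, 4, 5, 7], [6]].
Step i=5: Q has 5 at row 1, column 4; remove that cell from P, ejecting 7. So w(5) = 7. P is now [[3, 4, 5], [6]].
Step i=4: Q has 4 at row 1, column 3; remove that cell from P, ejecting 5. So w(4) = 5. P is now [[3, 4], [6]].
Step i=3: Q has 3 at row 2, column 1; remove 6 from row 2 of P and reverse-bump: 6 enters row 1 and ejects 4. So w(3) = 4. P is now [[3, 6]].
Step i=2: Q has 2 at row 1, column 2; remove that cell from P, ejecting 6. So w(2) = 6. P is now [[3]].
Step i=1: Q has 1 at row 1, column 1; remove that cell from P, ejecting 3. So w(1) = 3. P is now [].

So w = 3 6 4 5 7 2 1.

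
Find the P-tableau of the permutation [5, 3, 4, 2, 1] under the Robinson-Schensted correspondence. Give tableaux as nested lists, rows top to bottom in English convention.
Insert 5: appended to row 1. P = [[5]].
Insert 3: 3 bumps 5 from row 1; 5 starts row 2. P = [[3], [5]].
Insert 4: appended to row 1. P = [[3, 4], [5]].
Insert 2: 2 bumps 3 from row 1; 3 bumps 5 from row 2; 5 starts row 3. P = [[2, 4], [3], [5]].
Insert 1: 1 bumps 2 from row 1; 2 bumps 3 from row 2; 3 bumps 5 from row 3; 5 starts row 4. P = [[1, 4], [2], [3], [5]].

So P = [[1, 4], [2], [3], [5]].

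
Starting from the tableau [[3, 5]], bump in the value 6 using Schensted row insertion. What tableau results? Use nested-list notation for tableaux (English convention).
[[3, 5, 6]]

6 is larger than every entry of row 1, so it is appended to row 1. The new tableau is [[3, 5, 6]].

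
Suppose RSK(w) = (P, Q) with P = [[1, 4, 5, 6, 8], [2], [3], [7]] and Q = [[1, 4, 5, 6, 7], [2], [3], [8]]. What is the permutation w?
Reverse the RSK construction: for i from n down to 1, find the cell of Q containing i, remove the entry at that cell from P, and reverse-bump it up through P; the value ejected from row 1 is w(i).

Step i=8: Q has 8 at row 4, column 1; remove 7 from row 4 of P and reverse-bump: 7 enters row 3 and ejects 3; 3 enters row 2 and ejects 2; 2 enters row 1 and ejects 1. So w(8) = 1. P is now [[2, 4, 5, 6, 8], [3], [7]].
Step i=7: Q has 7 at row 1, column 5; remove that cell from P, ejecting 8. So w(7) = 8. P is now [[2, 4, 5, 6], [3], [7]].
Step i=6: Q has 6 at row 1, column 4; remove that cell from P, ejecting 6. So w(6) = 6. P is now [[2, 4, 5], [3], [7]].
Step i=5: Q has 5 at row 1, column 3; remove that cell from P, ejecting 5. So w(5) = 5. P is now [[2, 4], [3], [7]].
Step i=4: Q has 4 at row 1, column 2; remove that cell from P, ejecting 4. So w(4) = 4. P is now [[2], [3], [7]].
Step i=3: Q has 3 at row 3, column 1; remove 7 from row 3 of P and reverse-bump: 7 enters row 2 and ejects 3; 3 enters row 1 and ejects 2. So w(3) = 2. P is now [[3], [7]].
Step i=2: Q has 2 at row 2, column 1; remove 7 from row 2 of P and reverse-bump: 7 enters row 1 and ejects 3. So w(2) = 3. P is now [[7]].
Step i=1: Q has 1 at row 1, column 1; remove that cell from P, ejecting 7. So w(1) = 7. P is now [].

So w = 7 3 2 4 5 6 8 1.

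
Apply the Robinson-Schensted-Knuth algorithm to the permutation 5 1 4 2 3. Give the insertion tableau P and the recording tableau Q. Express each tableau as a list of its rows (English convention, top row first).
P = [[1, 2, 3], [4], [5]], Q = [[1, 3, 5], [2], [4]]

Insert each entry of the permutation into P by Schensted row insertion, recording in Q the position of each new cell.

After inserting 5: P = [[5]].
After inserting 1: P = [[1], [5]].
After inserting 4: P = [[1, 4], [5]].
After inserting 2: P = [[1, 2], [4], [5]].
After inserting 3: P = [[1, 2, 3], [4], [5]].

So P = [[1, 2, 3], [4], [5]], Q = [[1, 3, 5], [2], [4]].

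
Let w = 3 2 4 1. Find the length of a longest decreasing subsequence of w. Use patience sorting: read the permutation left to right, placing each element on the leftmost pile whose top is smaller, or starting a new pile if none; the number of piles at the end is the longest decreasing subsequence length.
3

3: new pile. tops = [3]
2: new pile. tops = [3, 2]
4: onto pile 1 (replacing 3). tops = [4, 2]
1: new pile. tops = [4, 2, 1]

3 piles, so the longest decreasing subsequence has length 3.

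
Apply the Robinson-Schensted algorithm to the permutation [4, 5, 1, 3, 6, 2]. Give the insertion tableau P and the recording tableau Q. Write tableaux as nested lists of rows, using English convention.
P = [[1, 2, 6], [3, 5], [4]], Q = [[1, 2, 5], [3, 4], [6]]

Insert each entry of the permutation into P by Schensted row insertion, recording in Q the position of each new cell.

Insert 4: appended to row 1. P = [[4]].
Insert 5: appended to row 1. P = [[4, 5]].
Insert 1: 1 bumps 4 from row 1; 4 starts row 2. P = [[1, 5], [4]].
Insert 3: 3 bumps 5 from row 1; 5 appends to row 2. P = [[1, 3], [4, 5]].
Insert 6: appended to row 1. P = [[1, 3, 6], [4, 5]].
Insert 2: 2 bumps 3 from row 1; 3 bumps 4 from row 2; 4 starts row 3. P = [[1, 2, 6], [3, 5], [4]].

So P = [[1, 2, 6], [3, 5], [4]], Q = [[1, 2, 5], [3, 4], [6]].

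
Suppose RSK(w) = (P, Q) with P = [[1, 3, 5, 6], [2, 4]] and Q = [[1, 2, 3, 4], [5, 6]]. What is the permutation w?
2 4 5 6 1 3

Reverse RSK: for i = n, n-1, ..., 1, locate i in Q, remove the corresponding corner cell from P, and reverse-bump its entry up through P; the value ejected from row 1 is w(i).

So w = 2 4 5 6 1 3.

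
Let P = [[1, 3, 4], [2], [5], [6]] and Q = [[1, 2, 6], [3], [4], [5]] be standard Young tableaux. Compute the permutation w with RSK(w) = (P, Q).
2 6 5 3 1 4

Reverse the RSK construction: for i from n down to 1, find the cell of Q containing i, remove the entry at that cell from P, and reverse-bump it up through P; the value ejected from row 1 is w(i).

Step i=6: Q has 6 at row 1, column 3; remove that cell from P, ejecting 4. So w(6) = 4. P is now [[1, 3], [2], [5], [6]].
Step i=5: Q has 5 at row 4, column 1; remove 6 from row 4 of P and reverse-bump: 6 enters row 3 and ejects 5; 5 enters row 2 and ejects 2; 2 enters row 1 and ejects 1. So w(5) = 1. P is now [[2, 3], [5], [6]].
Step i=4: Q has 4 at row 3, column 1; remove 6 from row 3 of P and reverse-bump: 6 enters row 2 and ejects 5; 5 enters row 1 and ejects 3. So w(4) = 3. P is now [[2, 5], [6]].
Step i=3: Q has 3 at row 2, column 1; remove 6 from row 2 of P and reverse-bump: 6 enters row 1 and ejects 5. So w(3) = 5. P is now [[2, 6]].
Step i=2: Q has 2 at row 1, column 2; remove that cell from P, ejecting 6. So w(2) = 6. P is now [[2]].
Step i=1: Q has 1 at row 1, column 1; remove that cell from P, ejecting 2. So w(1) = 2. P is now [].

So w = 2 6 5 3 1 4.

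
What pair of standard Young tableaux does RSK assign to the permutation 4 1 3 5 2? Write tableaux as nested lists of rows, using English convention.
Insert each entry of the permutation into P by Schensted row insertion, recording in Q the position of each new cell.

After inserting 4: P = [[4]].
After inserting 1: P = [[1], [4]].
After inserting 3: P = [[1, 3], [4]].
After inserting 5: P = [[1, 3, 5], [4]].
After inserting 2: P = [[1, 2, 5], [3], [4]].

So P = [[1, 2, 5], [3], [4]], Q = [[1, 3, 4], [2], [5]].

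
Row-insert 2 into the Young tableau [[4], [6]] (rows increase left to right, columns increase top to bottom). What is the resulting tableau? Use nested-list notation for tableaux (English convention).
[[2], [4], [6]]

In row 1, 2 replaces 4 (the leftmost entry greater than 2); 4 is bumped to row 2. In row 2, 4 replaces 6 (the leftmost entry greater than 4); 6 is bumped to row 3. 6 starts a new row 3. The new tableau is [[2], [4], [6]].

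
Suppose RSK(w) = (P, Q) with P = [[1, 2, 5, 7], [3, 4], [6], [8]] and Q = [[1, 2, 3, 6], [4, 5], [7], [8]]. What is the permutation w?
Reverse the RSK construction: for i from n down to 1, find the cell of Q containing i, remove the entry at that cell from P, and reverse-bump it up through P; the value ejected from row 1 is w(i).

Step i=8: Q has 8 at row 4, column 1; remove 8 from row 4 of P and reverse-bump: 8 enters row 3 and ejects 6; 6 enters row 2 and ejects 4; 4 enters row 1 and ejects 2. So w(8) = 2. P is now [[1, 4, 5, 7], [3, 6], [8]].
Step i=7: Q has 7 at row 3, column 1; remove 8 from row 3 of P and reverse-bump: 8 enters row 2 and ejects 6; 6 enters row 1 and ejects 5. So w(7) = 5. P is now [[1, 4, 6, 7], [3, 8]].
Step i=6: Q has 6 at row 1, column 4; remove that cell from P, ejecting 7. So w(6) = 7. P is now [[1, 4, 6], [3, 8]].
Step i=5: Q has 5 at row 2, column 2; remove 8 from row 2 of P and reverse-bump: 8 enters row 1 and ejects 6. So w(5) = 6. P is now [[1, 4, 8], [3]].
Step i=4: Q has 4 at row 2, column 1; remove 3 from row 2 of P and reverse-bump: 3 enters row 1 and ejects 1. So w(4) = 1. P is now [[3, 4, 8]].
Step i=3: Q has 3 at row 1, column 3; remove that cell from P, ejecting 8. So w(3) = 8. P is now [[3, 4]].
Step i=2: Q has 2 at row 1, column 2; remove that cell from P, ejecting 4. So w(2) = 4. P is now [[3]].
Step i=1: Q has 1 at row 1, column 1; remove that cell from P, ejecting 3. So w(1) = 3. P is now [].

So w = 3 4 8 1 6 7 5 2.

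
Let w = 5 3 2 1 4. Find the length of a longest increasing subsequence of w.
2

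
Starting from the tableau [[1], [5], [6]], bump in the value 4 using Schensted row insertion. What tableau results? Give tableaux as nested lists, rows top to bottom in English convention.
[[1, 4], [5], [6]]

4 is larger than every entry of row 1, so it is appended to row 1. The new tableau is [[1, 4], [5], [6]].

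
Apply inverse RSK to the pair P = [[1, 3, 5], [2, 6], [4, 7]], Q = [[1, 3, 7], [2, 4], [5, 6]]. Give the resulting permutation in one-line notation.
4 2 7 6 1 3 5

Reverse the RSK construction: for i from n down to 1, find the cell of Q containing i, remove the entry at that cell from P, and reverse-bump it up through P; the value ejected from row 1 is w(i).

Step i=7: Q has 7 at row 1, column 3; remove that cell from P, ejecting 5. So w(7) = 5. P is now [[1, 3], [2, 6], [4, 7]].
Step i=6: Q has 6 at row 3, column 2; remove 7 from row 3 of P and reverse-bump: 7 enters row 2 and ejects 6; 6 enters row 1 and ejects 3. So w(6) = 3. P is now [[1, 6], [2, 7], [4]].
Step i=5: Q has 5 at row 3, column 1; remove 4 from row 3 of P and reverse-bump: 4 enters row 2 and ejects 2; 2 enters row 1 and ejects 1. So w(5) = 1. P is now [[2, 6], [4, 7]].
Step i=4: Q has 4 at row 2, column 2; remove 7 from row 2 of P and reverse-bump: 7 enters row 1 and ejects 6. So w(4) = 6. P is now [[2, 7], [4]].
Step i=3: Q has 3 at row 1, column 2; remove that cell from P, ejecting 7. So w(3) = 7. P is now [[2], [4]].
Step i=2: Q has 2 at row 2, column 1; remove 4 from row 2 of P and reverse-bump: 4 enters row 1 and ejects 2. So w(2) = 2. P is now [[4]].
Step i=1: Q has 1 at row 1, column 1; remove that cell from P, ejecting 4. So w(1) = 4. P is now [].

So w = 4 2 7 6 1 3 5.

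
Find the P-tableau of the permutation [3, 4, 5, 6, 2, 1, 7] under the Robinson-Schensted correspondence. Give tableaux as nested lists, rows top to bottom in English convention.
P = [[1, 4, 5, 6, 7], [2], [3]]

Insert 3: appended to row 1. P = [[3]].
Insert 4: appended to row 1. P = [[3, 4]].
Insert 5: appended to row 1. P = [[3, 4, 5]].
Insert 6: appended to row 1. P = [[3, 4, 5, 6]].
Insert 2: 2 bumps 3 from row 1; 3 starts row 2. P = [[2, 4, 5, 6], [3]].
Insert 1: 1 bumps 2 from row 1; 2 bumps 3 from row 2; 3 starts row 3. P = [[1, 4, 5, 6], [2], [3]].
Insert 7: appended to row 1. P = [[1, 4, 5, 6, 7], [2], [3]].

So P = [[1, 4, 5, 6, 7], [2], [3]].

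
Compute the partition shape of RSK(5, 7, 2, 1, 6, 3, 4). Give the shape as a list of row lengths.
[3, 2, 2]

Row-insert each entry into an empty tableau.

After inserting 5: P = [[5]].
After inserting 7: P = [[5, 7]].
After inserting 2: P = [[2, 7], [5]].
After inserting 1: P = [[1, 7], [2], [5]].
After inserting 6: P = [[1, 6], [2, 7], [5]].
After inserting 3: P = [[1, 3], [2, 6], [5, 7]].
After inserting 4: P = [[1, 3, 4], [2, 6], [5, 7]].

The final insertion tableau P = [[1, 3, 4], [2, 6], [5, 7]] has shape [3, 2, 2].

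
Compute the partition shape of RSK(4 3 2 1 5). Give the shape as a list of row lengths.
Row-insert each entry into an empty tableau.

After inserting 4: P = [[4]].
After inserting 3: P = [[3], [4]].
After inserting 2: P = [[2], [3], [4]].
After inserting 1: P = [[1], [2], [3], [4]].
After inserting 5: P = [[1, 5], [2], [3], [4]].

The final insertion tableau P = [[1, 5], [2], [3], [4]] has shape [2, 1, 1, 1].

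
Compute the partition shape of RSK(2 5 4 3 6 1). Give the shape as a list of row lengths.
Row-insert each entry into an empty tableau.

After inserting 2: P = [[2]].
After inserting 5: P = [[2, 5]].
After inserting 4: P = [[2, 4], [5]].
After inserting 3: P = [[2, 3], [4], [5]].
After inserting 6: P = [[2, 3, 6], [4], [5]].
After inserting 1: P = [[1, 3, 6], [2], [4], [5]].

The final insertion tableau P = [[1, 3, 6], [2], [4], [5]] has shape [3, 1, 1, 1].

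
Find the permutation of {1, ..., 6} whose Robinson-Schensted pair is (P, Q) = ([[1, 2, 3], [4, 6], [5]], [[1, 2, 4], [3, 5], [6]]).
Reverse RSK: for i = n, n-1, ..., 1, locate i in Q, remove the corresponding corner cell from P, and reverse-bump its entry up through P; the value ejected from row 1 is w(i).

So w = 1 5 2 6 4 3.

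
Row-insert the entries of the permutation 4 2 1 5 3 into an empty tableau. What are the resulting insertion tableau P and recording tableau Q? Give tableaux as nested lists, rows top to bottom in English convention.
Insert each entry of the permutation into P by Schensted row insertion, recording in Q the position of each new cell.

After inserting 4: P = [[4]].
After inserting 2: P = [[2], [4]].
After inserting 1: P = [[1], [2], [4]].
After inserting 5: P = [[1, 5], [2], [4]].
After inserting 3: P = [[1, 3], [2, 5], [4]].

So P = [[1, 3], [2, 5], [4]], Q = [[1, 4], [2, 5], [3]].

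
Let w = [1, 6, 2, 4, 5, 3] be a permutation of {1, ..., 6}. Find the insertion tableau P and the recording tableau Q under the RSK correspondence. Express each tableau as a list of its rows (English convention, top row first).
P = [[1, 2, 3, 5], [4], [6]], Q = [[1, 2, 4, 5], [3], [6]]

Insert each entry of the permutation into P by Schensted row insertion, recording in Q the position of each new cell.

Insert 1: appended to row 1. P = [[1]].
Insert 6: appended to row 1. P = [[1, 6]].
Insert 2: 2 bumps 6 from row 1; 6 starts row 2. P = [[1, 2], [6]].
Insert 4: appended to row 1. P = [[1, 2, 4], [6]].
Insert 5: appended to row 1. P = [[1, 2, 4, 5], [6]].
Insert 3: 3 bumps 4 from row 1; 4 bumps 6 from row 2; 6 starts row 3. P = [[1, 2, 3, 5], [4], [6]].

So P = [[1, 2, 3, 5], [4], [6]], Q = [[1, 2, 4, 5], [3], [6]].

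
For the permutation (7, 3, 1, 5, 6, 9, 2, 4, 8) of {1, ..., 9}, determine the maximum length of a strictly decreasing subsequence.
3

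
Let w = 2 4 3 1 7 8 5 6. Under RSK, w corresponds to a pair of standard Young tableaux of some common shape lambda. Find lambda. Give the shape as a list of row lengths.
[4, 3, 1]

Row-insert each entry into an empty tableau.

After inserting 2: P = [[2]].
After inserting 4: P = [[2, 4]].
After inserting 3: P = [[2, 3], [4]].
After inserting 1: P = [[1, 3], [2], [4]].
After inserting 7: P = [[1, 3, 7], [2], [4]].
After inserting 8: P = [[1, 3, 7, 8], [2], [4]].
After inserting 5: P = [[1, 3, 5, 8], [2, 7], [4]].
After inserting 6: P = [[1, 3, 5, 6], [2, 7, 8], [4]].

The final insertion tableau P = [[1, 3, 5, 6], [2, 7, 8], [4]] has shape [4, 3, 1].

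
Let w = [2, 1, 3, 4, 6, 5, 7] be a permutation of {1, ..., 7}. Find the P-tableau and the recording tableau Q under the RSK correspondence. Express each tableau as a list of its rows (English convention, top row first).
Insert each entry of the permutation into P by Schensted row insertion, recording in Q the position of each new cell.

Insert 2: appended to row 1. P = [[2]], Q = [[1]].
Insert 1: 1 bumps 2 from row 1; 2 starts row 2. P = [[1], [2]], Q = [[1], [2]].
Insert 3: appended to row 1. P = [[1, 3], [2]], Q = [[1, 3], [2]].
Insert 4: appended to row 1. P = [[1, 3, 4], [2]], Q = [[1, 3, 4], [2]].
Insert 6: appended to row 1. P = [[1, 3, 4, 6], [2]], Q = [[1, 3, 4, 5], [2]].
Insert 5: 5 bumps 6 from row 1; 6 appends to row 2. P = [[1, 3, 4, 5], [2, 6]], Q = [[1, 3, 4, 5], [2, 6]].
Insert 7: appended to row 1. P = [[1, 3, 4, 5, 7], [2, 6]], Q = [[1, 3, 4, 5, 7], [2, 6]].

So P = [[1, 3, 4, 5, 7], [2, 6]], Q = [[1, 3, 4, 5, 7], [2, 6]].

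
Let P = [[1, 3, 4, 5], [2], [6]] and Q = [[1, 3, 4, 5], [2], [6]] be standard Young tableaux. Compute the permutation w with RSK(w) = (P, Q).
6 2 3 4 5 1

Reverse the RSK construction: for i from n down to 1, find the cell of Q containing i, remove the entry at that cell from P, and reverse-bump it up through P; the value ejected from row 1 is w(i).

Step i=6: Q has 6 at row 3, column 1; remove 6 from row 3 of P and reverse-bump: 6 enters row 2 and ejects 2; 2 enters row 1 and ejects 1. So w(6) = 1. P is now [[2, 3, 4, 5], [6]].
Step i=5: Q has 5 at row 1, column 4; remove that cell from P, ejecting 5. So w(5) = 5. P is now [[2, 3, 4], [6]].
Step i=4: Q has 4 at row 1, column 3; remove that cell from P, ejecting 4. So w(4) = 4. P is now [[2, 3], [6]].
Step i=3: Q has 3 at row 1, column 2; remove that cell from P, ejecting 3. So w(3) = 3. P is now [[2], [6]].
Step i=2: Q has 2 at row 2, column 1; remove 6 from row 2 of P and reverse-bump: 6 enters row 1 and ejects 2. So w(2) = 2. P is now [[6]].
Step i=1: Q has 1 at row 1, column 1; remove that cell from P, ejecting 6. So w(1) = 6. P is now [].

So w = 6 2 3 4 5 1.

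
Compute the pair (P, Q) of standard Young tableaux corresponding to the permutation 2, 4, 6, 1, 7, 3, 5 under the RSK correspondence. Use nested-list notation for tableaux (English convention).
Insert each entry of the permutation into P by Schensted row insertion, recording in Q the position of each new cell.

Insert 2: appended to row 1. P = [[2]].
Insert 4: appended to row 1. P = [[2, 4]].
Insert 6: appended to row 1. P = [[2, 4, 6]].
Insert 1: 1 bumps 2 from row 1; 2 starts row 2. P = [[1, 4, 6], [2]].
Insert 7: appended to row 1. P = [[1, 4, 6, 7], [2]].
Insert 3: 3 bumps 4 from row 1; 4 appends to row 2. P = [[1, 3, 6, 7], [2, 4]].
Insert 5: 5 bumps 6 from row 1; 6 appends to row 2. P = [[1, 3, 5, 7], [2, 4, 6]].

So P = [[1, 3, 5, 7], [2, 4, 6]], Q = [[1, 2, 3, 5], [4, 6, 7]].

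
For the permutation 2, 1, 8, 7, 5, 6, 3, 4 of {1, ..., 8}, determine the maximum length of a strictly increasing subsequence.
3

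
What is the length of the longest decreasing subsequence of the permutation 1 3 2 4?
2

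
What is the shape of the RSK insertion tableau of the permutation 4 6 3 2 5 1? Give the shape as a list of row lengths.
Row-insert each entry into an empty tableau.

After inserting 4: P = [[4]].
After inserting 6: P = [[4, 6]].
After inserting 3: P = [[3, 6], [4]].
After inserting 2: P = [[2, 6], [3], [4]].
After inserting 5: P = [[2, 5], [3, 6], [4]].
After inserting 1: P = [[1, 5], [2, 6], [3], [4]].

The final insertion tableau P = [[1, 5], [2, 6], [3], [4]] has shape [2, 2, 1, 1].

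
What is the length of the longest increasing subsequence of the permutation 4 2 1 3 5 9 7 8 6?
5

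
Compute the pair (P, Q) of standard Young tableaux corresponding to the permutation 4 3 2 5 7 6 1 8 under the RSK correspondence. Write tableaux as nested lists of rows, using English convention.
Insert each entry of the permutation into P by Schensted row insertion, recording in Q the position of each new cell.

Insert 4: appended to row 1. P = [[4]].
Insert 3: 3 bumps 4 from row 1; 4 starts row 2. P = [[3], [4]].
Insert 2: 2 bumps 3 from row 1; 3 bumps 4 from row 2; 4 starts row 3. P = [[2], [3], [4]].
Insert 5: appended to row 1. P = [[2, 5], [3], [4]].
Insert 7: appended to row 1. P = [[2, 5, 7], [3], [4]].
Insert 6: 6 bumps 7 from row 1; 7 appends to row 2. P = [[2, 5, 6], [3, 7], [4]].
Insert 1: 1 bumps 2 from row 1; 2 bumps 3 from row 2; 3 bumps 4 from row 3; 4 starts row 4. P = [[1, 5, 6], [2, 7], [3], [4]].
Insert 8: appended to row 1. P = [[1, 5, 6, 8], [2, 7], [3], [4]].

So P = [[1, 5, 6, 8], [2, 7], [3], [4]], Q = [[1, 4, 5, 8], [2, 6], [3], [7]].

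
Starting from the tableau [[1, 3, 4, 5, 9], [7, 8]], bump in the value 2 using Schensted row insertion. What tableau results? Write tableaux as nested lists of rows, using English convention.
In row 1, 2 replaces 3 (the leftmost entry greater than 2); 3 is bumped to row 2. In row 2, 3 replaces 7 (the leftmost entry greater than 3); 7 is bumped to row 3. 7 starts a new row 3. The new tableau is [[1, 2, 4, 5, 9], [3, 8], [7]].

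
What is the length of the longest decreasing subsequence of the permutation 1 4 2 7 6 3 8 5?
3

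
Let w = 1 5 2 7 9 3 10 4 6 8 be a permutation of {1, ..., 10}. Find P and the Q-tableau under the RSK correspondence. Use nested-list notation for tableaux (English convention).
P = [[1, 2, 3, 4, 6, 8], [5, 7, 9, 10]], Q = [[1, 2, 4, 5, 7, 10], [3, 6, 8, 9]]

Insert each entry of the permutation into P by Schensted row insertion, recording in Q the position of each new cell.

After inserting 1: P = [[1]].
After inserting 5: P = [[1, 5]].
After inserting 2: P = [[1, 2], [5]].
After inserting 7: P = [[1, 2, 7], [5]].
After inserting 9: P = [[1, 2, 7, 9], [5]].
After inserting 3: P = [[1, 2, 3, 9], [5, 7]].
After inserting 10: P = [[1, 2, 3, 9, 10], [5, 7]].
After inserting 4: P = [[1, 2, 3, 4, 10], [5, 7, 9]].
After inserting 6: P = [[1, 2, 3, 4, 6], [5, 7, 9, 10]].
After inserting 8: P = [[1, 2, 3, 4, 6, 8], [5, 7, 9, 10]].

So P = [[1, 2, 3, 4, 6, 8], [5, 7, 9, 10]], Q = [[1, 2, 4, 5, 7, 10], [3, 6, 8, 9]].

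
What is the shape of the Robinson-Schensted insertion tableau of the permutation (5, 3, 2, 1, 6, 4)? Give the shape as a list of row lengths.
Row-insert each entry into an empty tableau.

After inserting 5: P = [[5]].
After inserting 3: P = [[3], [5]].
After inserting 2: P = [[2], [3], [5]].
After inserting 1: P = [[1], [2], [3], [5]].
After inserting 6: P = [[1, 6], [2], [3], [5]].
After inserting 4: P = [[1, 4], [2, 6], [3], [5]].

The final insertion tableau P = [[1, 4], [2, 6], [3], [5]] has shape [2, 2, 1, 1].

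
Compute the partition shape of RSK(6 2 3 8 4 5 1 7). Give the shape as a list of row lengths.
[5, 2, 1]

Row-insert each entry into an empty tableau.

After inserting 6: P = [[6]].
After inserting 2: P = [[2], [6]].
After inserting 3: P = [[2, 3], [6]].
After inserting 8: P = [[2, 3, 8], [6]].
After inserting 4: P = [[2, 3, 4], [6, 8]].
After inserting 5: P = [[2, 3, 4, 5], [6, 8]].
After inserting 1: P = [[1, 3, 4, 5], [2, 8], [6]].
After inserting 7: P = [[1, 3, 4, 5, 7], [2, 8], [6]].

The final insertion tableau P = [[1, 3, 4, 5, 7], [2, 8], [6]] has shape [5, 2, 1].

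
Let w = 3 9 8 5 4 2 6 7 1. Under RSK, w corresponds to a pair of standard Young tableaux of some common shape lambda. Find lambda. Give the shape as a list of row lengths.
Row-insert each entry into an empty tableau.

After inserting 3: P = [[3]].
After inserting 9: P = [[3, 9]].
After inserting 8: P = [[3, 8], [9]].
After inserting 5: P = [[3, 5], [8], [9]].
After inserting 4: P = [[3, 4], [5], [8], [9]].
After inserting 2: P = [[2, 4], [3], [5], [8], [9]].
After inserting 6: P = [[2, 4, 6], [3], [5], [8], [9]].
After inserting 7: P = [[2, 4, 6, 7], [3], [5], [8], [9]].
After inserting 1: P = [[1, 4, 6, 7], [2], [3], [5], [8], [9]].

The final insertion tableau P = [[1, 4, 6, 7], [2], [3], [5], [8], [9]] has shape [4, 1, 1, 1, 1, 1].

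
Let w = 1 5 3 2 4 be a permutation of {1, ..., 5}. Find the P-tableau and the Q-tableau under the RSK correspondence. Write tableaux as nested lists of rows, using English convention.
P = [[1, 2, 4], [3], [5]], Q = [[1, 2, 5], [3], [4]]

Insert each entry of the permutation into P by Schensted row insertion, recording in Q the position of each new cell.

After inserting 1: P = [[1]].
After inserting 5: P = [[1, 5]].
After inserting 3: P = [[1, 3], [5]].
After inserting 2: P = [[1, 2], [3], [5]].
After inserting 4: P = [[1, 2, 4], [3], [5]].

So P = [[1, 2, 4], [3], [5]], Q = [[1, 2, 5], [3], [4]].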